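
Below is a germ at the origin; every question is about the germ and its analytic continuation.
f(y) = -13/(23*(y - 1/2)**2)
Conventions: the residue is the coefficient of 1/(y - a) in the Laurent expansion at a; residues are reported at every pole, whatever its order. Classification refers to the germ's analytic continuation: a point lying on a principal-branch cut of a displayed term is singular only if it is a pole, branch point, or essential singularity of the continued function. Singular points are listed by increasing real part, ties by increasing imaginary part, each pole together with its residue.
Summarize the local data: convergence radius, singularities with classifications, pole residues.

Radius of convergence at 0: 1/2.
At 1/2: a pole of order 2; residue 0.

Denominator factor (y - 1/2)^2: pole of order 2 at 1/2, modulus 1/2.
The radius of convergence is the smallest modulus among the singular points: 1/2.
At the order-2 pole 1/2 set g(y) = (y - (1/2))^2*f(y) = -13/23.
Order-2 pole: residue = g'(a); g'(1/2) = 0, so the residue is 0.


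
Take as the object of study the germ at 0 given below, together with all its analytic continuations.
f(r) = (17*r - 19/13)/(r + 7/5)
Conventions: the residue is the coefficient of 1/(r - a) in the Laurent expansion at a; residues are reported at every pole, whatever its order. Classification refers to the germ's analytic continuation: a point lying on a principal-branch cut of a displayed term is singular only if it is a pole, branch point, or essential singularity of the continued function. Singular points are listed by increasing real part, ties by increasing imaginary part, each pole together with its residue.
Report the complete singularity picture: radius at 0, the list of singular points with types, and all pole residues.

Radius of convergence at 0: 7/5.
At -7/5: a pole of order 1; residue -1642/65.

Denominator factor (r + 7/5): pole of order 1 at -7/5, modulus 7/5.
The radius of convergence is the smallest modulus among the singular points: 7/5.
At the order-1 pole -7/5 set g(r) = (r - (-7/5))*f(r) = 17*r - 19/13.
Simple pole: residue = g(a) at a = -7/5, which is -1642/65.


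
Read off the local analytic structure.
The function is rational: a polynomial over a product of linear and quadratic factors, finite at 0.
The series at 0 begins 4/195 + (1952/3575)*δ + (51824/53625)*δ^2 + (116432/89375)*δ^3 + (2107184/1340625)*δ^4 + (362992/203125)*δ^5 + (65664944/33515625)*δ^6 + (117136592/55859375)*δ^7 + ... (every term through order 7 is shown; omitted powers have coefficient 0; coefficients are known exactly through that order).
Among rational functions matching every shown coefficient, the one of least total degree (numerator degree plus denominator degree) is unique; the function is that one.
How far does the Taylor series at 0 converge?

The radius of convergence is 1.

No rational of total degree below 3 reproduces all 8 coefficients; solving the [1/2] Pade equations on them gives f(δ) = (7*δ/11 + 1/39)/((δ - 5/4)*(δ - 1)), whose expansion matches every shown term.
Denominator factor (δ - 1): pole of order 1 at 1, modulus 1.
Denominator factor (δ - 5/4): pole of order 1 at 5/4, modulus 5/4.
The radius of convergence is the smallest modulus among the singular points: 1.


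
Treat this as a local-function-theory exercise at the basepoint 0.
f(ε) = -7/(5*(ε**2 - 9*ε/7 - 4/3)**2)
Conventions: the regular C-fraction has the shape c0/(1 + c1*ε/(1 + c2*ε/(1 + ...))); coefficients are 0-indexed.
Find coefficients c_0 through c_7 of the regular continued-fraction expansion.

The regular C-fraction coefficients are [-63/80, 27/14, 149/504, -212713/75096, 83052648/31694237, 60489828/238451273, 1488991/21671172, -7847/19332].

Taylor coefficients (expand at 0): a_0 = -63/80, a_1 = 243/160, a_2 = -30267/8960, a_3 = 391473/62720, a_4 = -79544349/7024640, a_5 = 1933139601/98344960, a_6 = -26307223497/786759680, a_7 = 16807162797/301181440.
c0 = a_0 = -63/80. Peel one level at a time: if S = 1 + c*ε/S' with S'(0) = 1, then c is the ε-coefficient of S and S' = c*ε/(S - 1).
S_1 = c0/f = 1 + (27/14)*ε + (-447/784)*ε^2 + ...; c1 = 27/14.
S_2 = c1*ε/(S_1 - 1) = 1 + (149/504)*ε + (212713/254016)*ε^2 + ...; c2 = 149/504.
S_3 = c2*ε/(S_2 - 1) = 1 + (-212713/75096)*ε + (164787/22201)*ε^2 + ...; c3 = -212713/75096.
S_4 = c3*ε/(S_3 - 1) = 1 + (83052648/31694237)*ε + (-30077653536/45246820369)*ε^2 + ...; c4 = 83052648/31694237.
S_5 = c4*ε/(S_4 - 1) = 1 + (60489828/238451273)*ε + (-21903/1256641)*ε^2 + ...; c5 = 60489828/238451273.
S_6 = c5*ε/(S_5 - 1) = 1 + (1488991/21671172)*ε + (10422937/373726224)*ε^2 + ...; c6 = 1488991/21671172.
S_7 = c6*ε/(S_6 - 1) = 1 + (-7847/19332)*ε + ...; c7 = -7847/19332.


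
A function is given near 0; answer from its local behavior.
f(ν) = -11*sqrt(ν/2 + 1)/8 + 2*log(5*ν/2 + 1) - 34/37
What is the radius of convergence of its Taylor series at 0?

Branch term (2)*log(1 - ν/(-2/5)): its argument vanishes at ν = -2/5, a logarithmic branch point, modulus 2/5.
Branch term (-11/8)*sqrt(1 - ν/(-2)): its argument vanishes at ν = -2, a square-root branch point, modulus 2.
The radius of convergence is the smallest modulus among the singular points: 2/5.

The radius of convergence is 2/5.


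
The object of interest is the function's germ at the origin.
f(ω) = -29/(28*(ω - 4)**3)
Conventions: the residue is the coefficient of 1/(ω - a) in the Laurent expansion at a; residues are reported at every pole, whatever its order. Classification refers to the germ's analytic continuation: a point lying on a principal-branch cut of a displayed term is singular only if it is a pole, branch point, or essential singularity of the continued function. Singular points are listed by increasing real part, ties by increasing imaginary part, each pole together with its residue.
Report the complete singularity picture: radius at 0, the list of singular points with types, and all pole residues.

Radius of convergence at 0: 4.
At 4: a pole of order 3; residue 0.

Denominator factor (ω - 4)^3: pole of order 3 at 4, modulus 4.
The radius of convergence is the smallest modulus among the singular points: 4.
At the order-3 pole 4 set g(ω) = (ω - (4))^3*f(ω) = -29/28.
Order-3 pole: residue = g''(a)/2; g''(4) = 0, so the residue is 0.


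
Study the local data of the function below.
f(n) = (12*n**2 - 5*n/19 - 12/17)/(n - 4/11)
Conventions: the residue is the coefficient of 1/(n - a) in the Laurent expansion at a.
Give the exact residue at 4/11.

At the order-1 pole 4/11 set g(n) = (n - (4/11))*f(n) = 12*n**2 - 5*n/19 - 12/17.
Simple pole: residue = g(a) at a = 4/11, which is 30688/39083.

The residue is 30688/39083.


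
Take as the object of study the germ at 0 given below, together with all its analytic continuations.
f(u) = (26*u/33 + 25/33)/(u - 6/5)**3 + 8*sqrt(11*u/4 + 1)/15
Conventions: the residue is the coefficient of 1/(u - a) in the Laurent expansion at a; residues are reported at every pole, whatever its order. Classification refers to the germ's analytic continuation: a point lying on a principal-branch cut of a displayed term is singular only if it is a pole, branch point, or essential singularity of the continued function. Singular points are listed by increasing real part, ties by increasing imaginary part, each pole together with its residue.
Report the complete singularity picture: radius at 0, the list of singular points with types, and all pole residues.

Radius of convergence at 0: 4/11.
At -4/11: an algebraic (square-root) branch point.
At 6/5: a pole of order 3; residue 0.

Denominator factor (u - 6/5)^3: pole of order 3 at 6/5, modulus 6/5.
Branch term (8/15)*sqrt(1 - u/(-4/11)): its argument vanishes at u = -4/11, a square-root branch point, modulus 4/11.
The radius of convergence is the smallest modulus among the singular points: 4/11.
The branch term is analytic at 6/5 and contributes nothing to the residue; only the rational part matters.
At the order-3 pole 6/5 set g(u) = (u - (6/5))^3*(rational part) = 26*u/33 + 25/33.
Order-3 pole: residue = g''(a)/2; g''(6/5) = 0, so the residue is 0.
List the singular points by increasing real part (a conjugate pair: the negative imaginary part first).


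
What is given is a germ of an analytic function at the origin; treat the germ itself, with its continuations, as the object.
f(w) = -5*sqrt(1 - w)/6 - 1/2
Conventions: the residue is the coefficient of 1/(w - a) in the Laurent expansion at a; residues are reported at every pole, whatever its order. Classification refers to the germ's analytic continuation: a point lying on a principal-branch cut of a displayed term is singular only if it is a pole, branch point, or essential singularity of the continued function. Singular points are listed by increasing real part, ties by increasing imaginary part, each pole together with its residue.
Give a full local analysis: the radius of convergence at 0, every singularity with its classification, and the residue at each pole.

Branch term (-5/6)*sqrt(1 - w/(1)): its argument vanishes at w = 1, a square-root branch point, modulus 1.
The radius of convergence is the smallest modulus among the singular points: 1.

Radius of convergence at 0: 1.
At 1: an algebraic (square-root) branch point.


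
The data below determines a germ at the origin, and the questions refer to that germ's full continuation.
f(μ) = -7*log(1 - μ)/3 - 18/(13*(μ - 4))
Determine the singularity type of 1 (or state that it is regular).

The term (-7/3)*log(1 - μ/(1)) has argument 1 - 1/(1) = 0 at 1: a logarithmic (infinitely-sheeted) branch point; the remaining terms are analytic or single-valued there.

The point is a logarithmic branch point.


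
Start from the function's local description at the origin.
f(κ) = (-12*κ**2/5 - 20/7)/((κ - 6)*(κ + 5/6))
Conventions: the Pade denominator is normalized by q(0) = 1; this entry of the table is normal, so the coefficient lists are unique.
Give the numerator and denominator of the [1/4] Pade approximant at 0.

The Pade approximant has numerator coefficients [4/7, -31/65]; denominator coefficients [1, 31/156, -14839/7800, 0, 103873/65000].

Taylor coefficients needed (expand at 0): a_0 = 4/7, a_1 = -62/105, a_2 = 271/225, a_3 = -64387/47250, a_4 = 2337457/1417500, a_5 = -12007261/6075000.
Write the denominator as Q(κ) = 1 + q1*κ + q2*κ^2 + q3*κ^3 + q4*κ^4. Requiring Q*f - P = O(κ^6) with deg P <= 1 kills the coefficients of κ^2..κ^5 in Q*f:
  κ^2: a_2 + q1*a_1 + q2*a_0 = 0, i.e. 271/225 + (-62/105)*q1 + (4/7)*q2 = 0.
  κ^3: a_3 + q1*a_2 + q2*a_1 + q3*a_0 = 0, i.e. -64387/47250 + (271/225)*q1 + (-62/105)*q2 + (4/7)*q3 = 0.
  κ^4: a_4 + q1*a_3 + q2*a_2 + q3*a_1 + q4*a_0 = 0, i.e. 2337457/1417500 + (-64387/47250)*q1 + (271/225)*q2 + (-62/105)*q3 + (4/7)*q4 = 0.
  κ^5: a_5 + q1*a_4 + q2*a_3 + q3*a_2 + q4*a_1 = 0, i.e. -12007261/6075000 + (2337457/1417500)*q1 + (-64387/47250)*q2 + (271/225)*q3 + (-62/105)*q4 = 0.
Solving this linear system: q1 = 31/156, q2 = -14839/7800, q3 = 0, q4 = 103873/65000.
The numerator is Q*f truncated at degree 1: P0 = a_0 = 4/7; P1 = a_1 + q1*a_0 = -31/65.


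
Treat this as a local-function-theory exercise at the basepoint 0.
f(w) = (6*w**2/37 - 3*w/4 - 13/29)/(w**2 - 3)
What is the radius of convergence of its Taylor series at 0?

Denominator factor (w**2 - 3): discriminant 12, real irrational roots sqrt(3) and -sqrt(3); poles of order 1, moduli sqrt(3) and sqrt(3).
The radius of convergence is the smallest modulus among the singular points: sqrt(3).

The radius of convergence is sqrt(3).


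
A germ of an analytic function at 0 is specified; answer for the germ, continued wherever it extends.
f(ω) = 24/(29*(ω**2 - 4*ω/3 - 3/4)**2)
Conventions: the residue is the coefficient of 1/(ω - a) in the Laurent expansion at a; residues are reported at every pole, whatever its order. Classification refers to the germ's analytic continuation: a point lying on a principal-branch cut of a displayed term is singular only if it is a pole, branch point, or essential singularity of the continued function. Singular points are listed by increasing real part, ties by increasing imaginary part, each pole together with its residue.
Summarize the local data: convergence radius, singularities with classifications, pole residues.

Radius of convergence at 0: -2/3 + (1/6)*sqrt(43).
At 2/3 - (1/6)*sqrt(43): a pole of order 2; residue (1296/53621)*sqrt(43).
At 2/3 + (1/6)*sqrt(43): a pole of order 2; residue -(1296/53621)*sqrt(43).

Denominator factor (ω**2 - 4*ω/3 - 3/4)^2: discriminant 43/9, real irrational roots 2/3 + (1/6)*sqrt(43) and 2/3 - (1/6)*sqrt(43); poles of order 2, moduli 2/3 + (1/6)*sqrt(43) and -2/3 + (1/6)*sqrt(43).
The radius of convergence is the smallest modulus among the singular points: -2/3 + (1/6)*sqrt(43).
The factor ω**2 - 4*ω/3 - 3/4 splits as (ω - a)(ω - a') with a = 2/3 - (1/6)*sqrt(43), a' = 2/3 + (1/6)*sqrt(43). At the order-2 pole a set g(ω) = (ω - a)^2*f(ω) = [24/29] / (ω - a')^2.
Order-2 pole: residue = g'(a); g'(2/3 - (1/6)*sqrt(43)) = (1296/53621)*sqrt(43), so the residue is (1296/53621)*sqrt(43).
The factor ω**2 - 4*ω/3 - 3/4 splits as (ω - a)(ω - a') with a = 2/3 + (1/6)*sqrt(43), a' = 2/3 - (1/6)*sqrt(43). At the order-2 pole a set g(ω) = (ω - a)^2*f(ω) = [24/29] / (ω - a')^2.
Order-2 pole: residue = g'(a); g'(2/3 + (1/6)*sqrt(43)) = -(1296/53621)*sqrt(43), so the residue is -(1296/53621)*sqrt(43).
List the singular points by increasing real part (a conjugate pair: the negative imaginary part first).


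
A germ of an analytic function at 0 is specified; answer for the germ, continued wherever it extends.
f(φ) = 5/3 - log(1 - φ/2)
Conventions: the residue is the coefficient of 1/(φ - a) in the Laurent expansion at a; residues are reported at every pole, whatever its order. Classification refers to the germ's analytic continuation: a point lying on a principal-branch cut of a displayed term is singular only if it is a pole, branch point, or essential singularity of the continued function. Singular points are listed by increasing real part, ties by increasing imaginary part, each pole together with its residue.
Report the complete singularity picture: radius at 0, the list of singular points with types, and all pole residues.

Branch term (-1)*log(1 - φ/(2)): its argument vanishes at φ = 2, a logarithmic branch point, modulus 2.
The radius of convergence is the smallest modulus among the singular points: 2.

Radius of convergence at 0: 2.
At 2: a logarithmic branch point.


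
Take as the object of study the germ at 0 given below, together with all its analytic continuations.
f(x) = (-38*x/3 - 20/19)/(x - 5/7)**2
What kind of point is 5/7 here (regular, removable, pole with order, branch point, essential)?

The denominator factor x - 5/7 vanishes at 5/7 and appears to the power 2; the numerator there equals -4030/399, nonzero, and no other factor vanishes.
Hence a pole whose order is the multiplicity, 2.

The point is a pole of order 2.


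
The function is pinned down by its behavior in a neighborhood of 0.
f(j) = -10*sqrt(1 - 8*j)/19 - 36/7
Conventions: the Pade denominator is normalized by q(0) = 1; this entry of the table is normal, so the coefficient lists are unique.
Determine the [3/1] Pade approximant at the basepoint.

The Pade approximant has numerator coefficients [-754/133, 4050/133, -120/19, -80/19]; denominator coefficients [1, -5].

Taylor coefficients needed (expand at 0): a_0 = -754/133, a_1 = 40/19, a_2 = 80/19, a_3 = 320/19, a_4 = 1600/19.
Write the denominator as Q(j) = 1 + q1*j. Requiring Q*f - P = O(j^5) with deg P <= 3 kills the coefficients of j^4..j^4 in Q*f:
  j^4: a_4 + q1*a_3 = 0, i.e. 1600/19 + (320/19)*q1 = 0.
Solving this linear system: q1 = -5.
The numerator is Q*f truncated at degree 3: P0 = a_0 = -754/133; P1 = a_1 + q1*a_0 = 4050/133; P2 = a_2 + q1*a_1 = -120/19; P3 = a_3 + q1*a_2 = -80/19.


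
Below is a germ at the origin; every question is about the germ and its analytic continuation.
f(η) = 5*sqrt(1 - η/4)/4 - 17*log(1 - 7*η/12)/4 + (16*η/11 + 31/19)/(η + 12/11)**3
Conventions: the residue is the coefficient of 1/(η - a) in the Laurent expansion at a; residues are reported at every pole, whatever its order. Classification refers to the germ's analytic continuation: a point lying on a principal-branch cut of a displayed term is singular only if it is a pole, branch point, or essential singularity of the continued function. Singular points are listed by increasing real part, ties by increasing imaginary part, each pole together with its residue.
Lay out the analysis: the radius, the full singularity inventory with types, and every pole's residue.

Radius of convergence at 0: 12/11.
At -12/11: a pole of order 3; residue 0.
At 12/7: a logarithmic branch point.
At 4: an algebraic (square-root) branch point.

Denominator factor (η + 12/11)^3: pole of order 3 at -12/11, modulus 12/11.
Branch term (-17/4)*log(1 - η/(12/7)): its argument vanishes at η = 12/7, a logarithmic branch point, modulus 12/7.
Branch term (5/4)*sqrt(1 - η/(4)): its argument vanishes at η = 4, a square-root branch point, modulus 4.
The radius of convergence is the smallest modulus among the singular points: 12/11.
The branch terms are analytic at -12/11 and contribute nothing to the residue; only the rational part matters.
At the order-3 pole -12/11 set g(η) = (η - (-12/11))^3*(rational part) = 16*η/11 + 31/19.
Order-3 pole: residue = g''(a)/2; g''(-12/11) = 0, so the residue is 0.
List the singular points by increasing real part (a conjugate pair: the negative imaginary part first).


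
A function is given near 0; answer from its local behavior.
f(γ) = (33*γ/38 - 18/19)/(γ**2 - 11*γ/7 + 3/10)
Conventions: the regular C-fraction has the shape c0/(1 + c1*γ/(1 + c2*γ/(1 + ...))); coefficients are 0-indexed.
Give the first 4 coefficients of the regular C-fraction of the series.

Taylor coefficients (expand at 0): a_0 = -60/19, a_1 = -1815/133, a_2 = -56750/931, a_3 = -5353150/19551.
c0 = a_0 = -60/19. Peel one level at a time: if S = 1 + c*γ/S' with S'(0) = 1, then c is the γ-coefficient of S and S' = c*γ/(S - 1).
S_1 = c0/f = 1 + (-121/28)*γ + (-211/336)*γ^2 + ...; c1 = -121/28.
S_2 = c1*γ/(S_1 - 1) = 1 + (-211/1452)*γ + (-14770/131769)*γ^2 + ...; c2 = -211/1452.
S_3 = c2*γ/(S_2 - 1) = 1 + (-280/363)*γ + ...; c3 = -280/363.

The regular C-fraction coefficients are [-60/19, -121/28, -211/1452, -280/363].


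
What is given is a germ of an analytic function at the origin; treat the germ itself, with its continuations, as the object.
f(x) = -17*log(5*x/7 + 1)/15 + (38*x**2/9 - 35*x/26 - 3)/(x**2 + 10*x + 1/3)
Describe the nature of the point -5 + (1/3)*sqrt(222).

The point is a pole of order 1.

The denominator factor x**2 + 10*x + 1/3 vanishes at -5 + (1/3)*sqrt(222) and appears to the power 1; the numerator there equals 149831/702 - (10195/702)*sqrt(222), nonzero, and no other factor vanishes.
The branch terms are analytic at this point.
Hence a pole whose order is the multiplicity, 1.


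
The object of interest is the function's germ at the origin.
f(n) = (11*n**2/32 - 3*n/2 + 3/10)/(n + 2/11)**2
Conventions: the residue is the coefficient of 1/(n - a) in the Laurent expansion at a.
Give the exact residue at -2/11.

At the order-2 pole -2/11 set g(n) = (n - (-2/11))^2*f(n) = 11*n**2/32 - 3*n/2 + 3/10.
Order-2 pole: residue = g'(a); g'(-2/11) = -13/8, so the residue is -13/8.

The residue is -13/8.


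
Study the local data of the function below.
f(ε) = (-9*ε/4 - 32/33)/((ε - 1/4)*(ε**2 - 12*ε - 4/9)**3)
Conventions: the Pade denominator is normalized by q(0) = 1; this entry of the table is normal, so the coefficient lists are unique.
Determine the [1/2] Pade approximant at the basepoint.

The Pade approximant has numerator coefficients [-486/11, 42105469653/239653568]; denominator coefficients [1, 72205607/1021251, 514710185/371364].

Taylor coefficients needed (expand at 0): a_0 = -486/11, a_1 = 211167/64, a_2 = -11011059/64, a_3 = 21376901727/2816.
Write the denominator as Q(ε) = 1 + q1*ε + q2*ε^2. Requiring Q*f - P = O(ε^4) with deg P <= 1 kills the coefficients of ε^2..ε^3 in Q*f:
  ε^2: a_2 + q1*a_1 + q2*a_0 = 0, i.e. -11011059/64 + (211167/64)*q1 + (-486/11)*q2 = 0.
  ε^3: a_3 + q1*a_2 + q2*a_1 = 0, i.e. 21376901727/2816 + (-11011059/64)*q1 + (211167/64)*q2 = 0.
Solving this linear system: q1 = 72205607/1021251, q2 = 514710185/371364.
The numerator is Q*f truncated at degree 1: P0 = a_0 = -486/11; P1 = a_1 + q1*a_0 = 42105469653/239653568.


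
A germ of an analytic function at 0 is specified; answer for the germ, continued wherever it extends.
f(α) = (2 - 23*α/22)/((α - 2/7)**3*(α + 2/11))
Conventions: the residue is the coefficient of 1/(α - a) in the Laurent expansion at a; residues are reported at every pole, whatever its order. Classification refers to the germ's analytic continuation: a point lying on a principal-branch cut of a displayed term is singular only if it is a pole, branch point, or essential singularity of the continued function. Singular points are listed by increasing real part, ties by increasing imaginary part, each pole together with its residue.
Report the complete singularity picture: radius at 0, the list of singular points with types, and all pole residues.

Denominator factor (α - 2/7)^3: pole of order 3 at 2/7, modulus 2/7.
Denominator factor (α + 2/11): pole of order 1 at -2/11, modulus 2/11.
The radius of convergence is the smallest modulus among the singular points: 2/11.
At the order-1 pole -2/11 set g(α) = (α - (-2/11))*f(α) = (2 - 23*α/22)/(α - 2/7)**3.
Simple pole: residue = g(a) at a = -2/11, which is -999845/46656.
At the order-3 pole 2/7 set g(α) = (α - (2/7))^3*f(α) = (2 - 23*α/22)/(α + 2/11).
Order-3 pole: residue = g''(a)/2; g''(2/7) = 999845/23328, so the residue is 999845/46656.
List the singular points by increasing real part (a conjugate pair: the negative imaginary part first).

Radius of convergence at 0: 2/11.
At -2/11: a pole of order 1; residue -999845/46656.
At 2/7: a pole of order 3; residue 999845/46656.


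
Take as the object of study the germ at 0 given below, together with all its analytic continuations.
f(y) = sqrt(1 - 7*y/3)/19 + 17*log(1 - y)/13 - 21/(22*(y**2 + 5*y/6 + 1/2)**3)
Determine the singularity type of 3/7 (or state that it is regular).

The point is an algebraic (square-root) branch point.

The term (1/19)*sqrt(1 - y/(3/7)) has argument 1 - 3/7/(3/7) = 0 at 3/7: a square-root (algebraic, two-sheeted) branch point; the remaining terms are analytic or single-valued there.


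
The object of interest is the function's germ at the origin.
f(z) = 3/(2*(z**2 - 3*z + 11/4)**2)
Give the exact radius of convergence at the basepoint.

Denominator factor (z**2 - 3*z + 11/4)^2: discriminant -2, complex-conjugate roots (3/2) + ((1/2)*sqrt(2))*i and (3/2) - ((1/2)*sqrt(2))*i; poles of order 2, moduli (1/2)*sqrt(11) and (1/2)*sqrt(11).
The radius of convergence is the smallest modulus among the singular points: (1/2)*sqrt(11).

The radius of convergence is (1/2)*sqrt(11).


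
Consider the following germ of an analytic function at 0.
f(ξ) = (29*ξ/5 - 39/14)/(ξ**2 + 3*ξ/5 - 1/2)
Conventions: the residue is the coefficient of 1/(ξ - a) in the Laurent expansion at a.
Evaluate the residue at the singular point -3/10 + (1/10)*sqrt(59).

The factor ξ**2 + 3*ξ/5 - 1/2 splits as (ξ - a)(ξ - a') with a = -3/10 + (1/10)*sqrt(59), a' = -3/10 - (1/10)*sqrt(59). At the order-1 pole a set g(ξ) = (ξ - a)*f(ξ) = [29*ξ/5 - 39/14] / (ξ - a').
Simple pole: residue = g(a) at a = -3/10 + (1/10)*sqrt(59), which is 29/10 - (792/2065)*sqrt(59).

The residue is 29/10 - (792/2065)*sqrt(59).


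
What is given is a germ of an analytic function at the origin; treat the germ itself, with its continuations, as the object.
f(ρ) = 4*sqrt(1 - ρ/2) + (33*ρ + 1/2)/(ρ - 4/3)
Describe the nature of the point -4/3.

Denominator factors: ρ - 4/3 = -8/3 at ρ = -4/3 — none vanishes.
Branch term sqrt(1 - ρ/(2)): argument at -4/3 is 5/3, nonzero, so -4/3 is not its branch point (a point on a principal cut is still regular for the continued germ).
So the germ continues analytically to -4/3.

The point is a regular point.


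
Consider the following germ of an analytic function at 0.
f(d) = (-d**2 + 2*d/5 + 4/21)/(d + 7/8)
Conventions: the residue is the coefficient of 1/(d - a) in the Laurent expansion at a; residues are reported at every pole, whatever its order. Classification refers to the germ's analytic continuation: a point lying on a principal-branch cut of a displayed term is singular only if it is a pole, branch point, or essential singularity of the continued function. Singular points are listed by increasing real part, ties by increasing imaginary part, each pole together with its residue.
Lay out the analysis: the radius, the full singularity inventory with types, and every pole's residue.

Radius of convergence at 0: 7/8.
At -7/8: a pole of order 1; residue -6217/6720.

Denominator factor (d + 7/8): pole of order 1 at -7/8, modulus 7/8.
The radius of convergence is the smallest modulus among the singular points: 7/8.
At the order-1 pole -7/8 set g(d) = (d - (-7/8))*f(d) = -d**2 + 2*d/5 + 4/21.
Simple pole: residue = g(a) at a = -7/8, which is -6217/6720.


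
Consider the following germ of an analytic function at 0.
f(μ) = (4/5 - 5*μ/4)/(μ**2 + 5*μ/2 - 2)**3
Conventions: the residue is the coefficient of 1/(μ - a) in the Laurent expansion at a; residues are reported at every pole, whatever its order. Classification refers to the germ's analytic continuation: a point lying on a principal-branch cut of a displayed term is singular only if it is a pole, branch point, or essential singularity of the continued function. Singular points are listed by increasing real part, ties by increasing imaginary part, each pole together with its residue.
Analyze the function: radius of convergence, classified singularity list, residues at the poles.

Denominator factor (μ**2 + 5*μ/2 - 2)^3: discriminant 57/4, real irrational roots -5/4 + (1/4)*sqrt(57) and -5/4 - (1/4)*sqrt(57); poles of order 3, moduli -5/4 + (1/4)*sqrt(57) and 5/4 + (1/4)*sqrt(57).
The radius of convergence is the smallest modulus among the singular points: -5/4 + (1/4)*sqrt(57).
The factor μ**2 + 5*μ/2 - 2 splits as (μ - a)(μ - a') with a = -5/4 - (1/4)*sqrt(57), a' = -5/4 + (1/4)*sqrt(57). At the order-3 pole a set g(μ) = (μ - a)^3*f(μ) = [4/5 - 5*μ/4] / (μ - a')^3.
Order-3 pole: residue = g''(a)/2; g''(-5/4 - (1/4)*sqrt(57)) = -(168/34295)*sqrt(57), so the residue is -(84/34295)*sqrt(57).
The factor μ**2 + 5*μ/2 - 2 splits as (μ - a)(μ - a') with a = -5/4 + (1/4)*sqrt(57), a' = -5/4 - (1/4)*sqrt(57). At the order-3 pole a set g(μ) = (μ - a)^3*f(μ) = [4/5 - 5*μ/4] / (μ - a')^3.
Order-3 pole: residue = g''(a)/2; g''(-5/4 + (1/4)*sqrt(57)) = (168/34295)*sqrt(57), so the residue is (84/34295)*sqrt(57).
List the singular points by increasing real part (a conjugate pair: the negative imaginary part first).

Radius of convergence at 0: -5/4 + (1/4)*sqrt(57).
At -5/4 - (1/4)*sqrt(57): a pole of order 3; residue -(84/34295)*sqrt(57).
At -5/4 + (1/4)*sqrt(57): a pole of order 3; residue (84/34295)*sqrt(57).


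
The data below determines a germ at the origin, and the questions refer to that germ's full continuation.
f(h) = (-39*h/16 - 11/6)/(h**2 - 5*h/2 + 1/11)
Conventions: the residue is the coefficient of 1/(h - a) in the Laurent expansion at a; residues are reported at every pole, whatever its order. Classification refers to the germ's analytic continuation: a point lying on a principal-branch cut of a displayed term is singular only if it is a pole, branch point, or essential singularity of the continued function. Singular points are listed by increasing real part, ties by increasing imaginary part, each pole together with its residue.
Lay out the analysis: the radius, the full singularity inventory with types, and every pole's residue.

Denominator factor (h**2 - 5*h/2 + 1/11): discriminant 259/44, real irrational roots 5/4 + (1/44)*sqrt(2849) and 5/4 - (1/44)*sqrt(2849); poles of order 1, moduli 5/4 + (1/44)*sqrt(2849) and 5/4 - (1/44)*sqrt(2849).
The radius of convergence is the smallest modulus among the singular points: 5/4 - (1/44)*sqrt(2849).
The factor h**2 - 5*h/2 + 1/11 splits as (h - a)(h - a') with a = 5/4 - (1/44)*sqrt(2849), a' = 5/4 + (1/44)*sqrt(2849). At the order-1 pole a set g(h) = (h - a)*f(h) = [-39*h/16 - 11/6] / (h - a').
Simple pole: residue = g(a) at a = 5/4 - (1/44)*sqrt(2849), which is -39/32 + (937/24864)*sqrt(2849).
The factor h**2 - 5*h/2 + 1/11 splits as (h - a)(h - a') with a = 5/4 + (1/44)*sqrt(2849), a' = 5/4 - (1/44)*sqrt(2849). At the order-1 pole a set g(h) = (h - a)*f(h) = [-39*h/16 - 11/6] / (h - a').
Simple pole: residue = g(a) at a = 5/4 + (1/44)*sqrt(2849), which is -39/32 - (937/24864)*sqrt(2849).
List the singular points by increasing real part (a conjugate pair: the negative imaginary part first).

Radius of convergence at 0: 5/4 - (1/44)*sqrt(2849).
At 5/4 - (1/44)*sqrt(2849): a pole of order 1; residue -39/32 + (937/24864)*sqrt(2849).
At 5/4 + (1/44)*sqrt(2849): a pole of order 1; residue -39/32 - (937/24864)*sqrt(2849).


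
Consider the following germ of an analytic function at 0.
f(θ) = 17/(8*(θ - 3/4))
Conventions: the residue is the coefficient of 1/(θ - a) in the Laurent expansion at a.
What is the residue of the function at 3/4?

The residue is 17/8.

At the order-1 pole 3/4 set g(θ) = (θ - (3/4))*f(θ) = 17/8.
Simple pole: residue = g(a) at a = 3/4, which is 17/8.


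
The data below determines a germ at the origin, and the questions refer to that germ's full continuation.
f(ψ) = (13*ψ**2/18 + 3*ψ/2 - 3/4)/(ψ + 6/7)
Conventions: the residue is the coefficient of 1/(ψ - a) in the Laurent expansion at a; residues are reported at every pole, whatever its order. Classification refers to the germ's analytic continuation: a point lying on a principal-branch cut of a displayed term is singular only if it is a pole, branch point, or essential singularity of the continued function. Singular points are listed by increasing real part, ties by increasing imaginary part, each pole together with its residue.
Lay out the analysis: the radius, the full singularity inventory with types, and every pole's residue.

Radius of convergence at 0: 6/7.
At -6/7: a pole of order 1; residue -295/196.

Denominator factor (ψ + 6/7): pole of order 1 at -6/7, modulus 6/7.
The radius of convergence is the smallest modulus among the singular points: 6/7.
At the order-1 pole -6/7 set g(ψ) = (ψ - (-6/7))*f(ψ) = 13*ψ**2/18 + 3*ψ/2 - 3/4.
Simple pole: residue = g(a) at a = -6/7, which is -295/196.


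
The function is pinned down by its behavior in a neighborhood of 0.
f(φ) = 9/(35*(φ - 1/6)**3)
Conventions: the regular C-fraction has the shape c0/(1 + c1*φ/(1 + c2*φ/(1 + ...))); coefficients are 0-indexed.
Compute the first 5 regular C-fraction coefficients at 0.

Taylor coefficients (expand at 0): a_0 = -1944/35, a_1 = -34992/35, a_2 = -419904/35, a_3 = -839808/7, a_4 = -7558272/7.
c0 = a_0 = -1944/35. Peel one level at a time: if S = 1 + c*φ/S' with S'(0) = 1, then c is the φ-coefficient of S and S' = c*φ/(S - 1).
S_1 = c0/f = 1 + (-18)*φ + (108)*φ^2 + ...; c1 = -18.
S_2 = c1*φ/(S_1 - 1) = 1 + (6)*φ + (24)*φ^2 + ...; c2 = 6.
S_3 = c2*φ/(S_2 - 1) = 1 + (-4)*φ + (4)*φ^2 + ...; c3 = -4.
S_4 = c3*φ/(S_3 - 1) = 1 + (1)*φ + ...; c4 = 1.

The regular C-fraction coefficients are [-1944/35, -18, 6, -4, 1].


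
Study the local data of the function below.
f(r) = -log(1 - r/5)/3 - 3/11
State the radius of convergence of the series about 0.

Branch term (-1/3)*log(1 - r/(5)): its argument vanishes at r = 5, a logarithmic branch point, modulus 5.
The radius of convergence is the smallest modulus among the singular points: 5.

The radius of convergence is 5.


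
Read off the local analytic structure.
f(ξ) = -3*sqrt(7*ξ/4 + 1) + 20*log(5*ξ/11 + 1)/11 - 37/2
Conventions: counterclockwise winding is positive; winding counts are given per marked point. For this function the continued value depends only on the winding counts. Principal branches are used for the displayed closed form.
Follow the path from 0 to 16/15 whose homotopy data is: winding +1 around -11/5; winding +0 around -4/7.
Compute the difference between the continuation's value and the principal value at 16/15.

The rational part is single-valued and drops out of the difference; each branch term changes only by its own monodromy.
(-3)*sqrt(1 - ξ/(-4/7)): winding +0 is even, the square root returns to the same sheet, contribution 0.
(20/11)*log(1 - ξ/(-11/5)): each positive loop around -11/5 adds 2*pi*i to the log, so winding +1 contributes (20/11)*(1)*2*pi*i = (40/11)*pi*i.
Summing the contributions at ξ = 16/15 gives (40/11)*pi*i.

Continued minus principal equals (40/11)*pi*i.


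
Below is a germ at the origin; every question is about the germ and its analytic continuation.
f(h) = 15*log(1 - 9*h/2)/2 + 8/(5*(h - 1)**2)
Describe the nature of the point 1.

The denominator factor h - 1 vanishes at 1 and appears to the power 2; the numerator there equals 8/5, nonzero, and no other factor vanishes.
The branch terms are analytic at this point.
Hence a pole whose order is the multiplicity, 2.

The point is a pole of order 2.


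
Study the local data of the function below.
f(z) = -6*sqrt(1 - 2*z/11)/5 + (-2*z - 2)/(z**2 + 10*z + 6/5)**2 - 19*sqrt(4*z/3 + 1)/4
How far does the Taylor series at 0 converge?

Denominator factor (z**2 + 10*z + 6/5)^2: discriminant 476/5, real irrational roots -5 + (1/5)*sqrt(595) and -5 - (1/5)*sqrt(595); poles of order 2, moduli 5 - (1/5)*sqrt(595) and 5 + (1/5)*sqrt(595).
Branch term (-6/5)*sqrt(1 - z/(11/2)): its argument vanishes at z = 11/2, a square-root branch point, modulus 11/2.
Branch term (-19/4)*sqrt(1 - z/(-3/4)): its argument vanishes at z = -3/4, a square-root branch point, modulus 3/4.
The radius of convergence is the smallest modulus among the singular points: 5 - (1/5)*sqrt(595).

The radius of convergence is 5 - (1/5)*sqrt(595).


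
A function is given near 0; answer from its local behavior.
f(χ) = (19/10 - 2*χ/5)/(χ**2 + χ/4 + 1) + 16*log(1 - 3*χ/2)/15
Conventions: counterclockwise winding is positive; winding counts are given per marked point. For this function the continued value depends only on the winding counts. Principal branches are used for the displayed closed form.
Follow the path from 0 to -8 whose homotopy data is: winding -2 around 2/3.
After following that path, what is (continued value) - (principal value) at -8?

The rational part is single-valued and drops out of the difference; each branch term changes only by its own monodromy.
(16/15)*log(1 - χ/(2/3)): each positive loop around 2/3 adds 2*pi*i to the log, so winding -2 contributes (16/15)*(-2)*2*pi*i = -(64/15)*pi*i.
Summing the contributions at χ = -8 gives -(64/15)*pi*i.

Continued minus principal equals -(64/15)*pi*i.


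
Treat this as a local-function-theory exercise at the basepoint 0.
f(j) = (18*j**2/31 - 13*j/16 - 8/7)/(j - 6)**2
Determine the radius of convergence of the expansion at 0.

The radius of convergence is 6.

Denominator factor (j - 6)^2: pole of order 2 at 6, modulus 6.
The radius of convergence is the smallest modulus among the singular points: 6.


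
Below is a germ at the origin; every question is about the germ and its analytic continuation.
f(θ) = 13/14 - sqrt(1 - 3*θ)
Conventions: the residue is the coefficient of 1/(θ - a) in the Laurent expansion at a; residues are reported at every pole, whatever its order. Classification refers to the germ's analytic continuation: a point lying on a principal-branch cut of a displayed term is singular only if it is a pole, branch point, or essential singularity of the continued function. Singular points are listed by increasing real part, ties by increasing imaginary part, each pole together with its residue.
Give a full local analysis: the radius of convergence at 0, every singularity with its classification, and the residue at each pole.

Radius of convergence at 0: 1/3.
At 1/3: an algebraic (square-root) branch point.

Branch term (-1)*sqrt(1 - θ/(1/3)): its argument vanishes at θ = 1/3, a square-root branch point, modulus 1/3.
The radius of convergence is the smallest modulus among the singular points: 1/3.


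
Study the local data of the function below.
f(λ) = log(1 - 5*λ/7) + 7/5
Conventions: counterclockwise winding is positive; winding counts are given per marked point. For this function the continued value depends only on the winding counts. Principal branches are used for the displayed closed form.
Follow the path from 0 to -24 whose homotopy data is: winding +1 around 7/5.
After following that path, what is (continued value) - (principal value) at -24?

The rational part is single-valued and drops out of the difference; each branch term changes only by its own monodromy.
(1)*log(1 - λ/(7/5)): each positive loop around 7/5 adds 2*pi*i to the log, so winding +1 contributes (1)*(1)*2*pi*i = (2)*pi*i.
Summing the contributions at λ = -24 gives (2)*pi*i.

Continued minus principal equals (2)*pi*i.


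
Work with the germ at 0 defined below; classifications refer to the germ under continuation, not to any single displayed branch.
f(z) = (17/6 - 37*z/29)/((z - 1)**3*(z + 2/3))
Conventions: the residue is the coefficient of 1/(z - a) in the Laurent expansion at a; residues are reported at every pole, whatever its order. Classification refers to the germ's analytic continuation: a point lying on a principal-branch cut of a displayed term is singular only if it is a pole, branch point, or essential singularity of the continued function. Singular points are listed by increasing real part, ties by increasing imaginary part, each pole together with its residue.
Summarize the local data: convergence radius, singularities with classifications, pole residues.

Radius of convergence at 0: 2/3.
At -2/3: a pole of order 1; residue -5769/7250.
At 1: a pole of order 3; residue 5769/7250.

Denominator factor (z - 1)^3: pole of order 3 at 1, modulus 1.
Denominator factor (z + 2/3): pole of order 1 at -2/3, modulus 2/3.
The radius of convergence is the smallest modulus among the singular points: 2/3.
At the order-1 pole -2/3 set g(z) = (z - (-2/3))*f(z) = (17/6 - 37*z/29)/(z - 1)**3.
Simple pole: residue = g(a) at a = -2/3, which is -5769/7250.
At the order-3 pole 1 set g(z) = (z - (1))^3*f(z) = (17/6 - 37*z/29)/(z + 2/3).
Order-3 pole: residue = g''(a)/2; g''(1) = 5769/3625, so the residue is 5769/7250.
List the singular points by increasing real part (a conjugate pair: the negative imaginary part first).


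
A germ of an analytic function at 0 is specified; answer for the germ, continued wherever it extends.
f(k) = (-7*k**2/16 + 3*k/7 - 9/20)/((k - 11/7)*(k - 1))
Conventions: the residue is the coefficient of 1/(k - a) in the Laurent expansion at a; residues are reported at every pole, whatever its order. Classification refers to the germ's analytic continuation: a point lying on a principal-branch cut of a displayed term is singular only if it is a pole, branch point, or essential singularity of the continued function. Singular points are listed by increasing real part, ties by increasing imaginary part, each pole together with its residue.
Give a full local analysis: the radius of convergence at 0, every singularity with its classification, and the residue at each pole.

Denominator factor (k - 1): pole of order 1 at 1, modulus 1.
Denominator factor (k - 11/7): pole of order 1 at 11/7, modulus 11/7.
The radius of convergence is the smallest modulus among the singular points: 1.
At the order-1 pole 1 set g(k) = (k - (1))*f(k) = (-7*k**2/16 + 3*k/7 - 9/20)/(k - 11/7).
Simple pole: residue = g(a) at a = 1, which is 257/320.
At the order-1 pole 11/7 set g(k) = (k - (11/7))*f(k) = (-7*k**2/16 + 3*k/7 - 9/20)/(k - 1).
Simple pole: residue = g(a) at a = 11/7, which is -3359/2240.
List the singular points by increasing real part (a conjugate pair: the negative imaginary part first).

Radius of convergence at 0: 1.
At 1: a pole of order 1; residue 257/320.
At 11/7: a pole of order 1; residue -3359/2240.


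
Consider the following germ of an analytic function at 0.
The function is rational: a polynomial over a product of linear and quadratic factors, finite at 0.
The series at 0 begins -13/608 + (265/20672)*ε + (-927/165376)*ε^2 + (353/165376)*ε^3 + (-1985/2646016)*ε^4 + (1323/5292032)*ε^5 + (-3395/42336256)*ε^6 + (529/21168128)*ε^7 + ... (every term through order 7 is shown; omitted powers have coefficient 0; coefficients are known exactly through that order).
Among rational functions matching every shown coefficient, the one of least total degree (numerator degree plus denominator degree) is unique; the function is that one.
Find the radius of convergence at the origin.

No rational of total degree below 4 reproduces all 8 coefficients; solving the [1/3] Pade equations on them gives f(ε) = (-7*ε/34 - 26/19)/(ε + 4)**3, whose expansion matches every shown term.
Denominator factor (ε + 4)^3: pole of order 3 at -4, modulus 4.
The radius of convergence is the smallest modulus among the singular points: 4.

The radius of convergence is 4.
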